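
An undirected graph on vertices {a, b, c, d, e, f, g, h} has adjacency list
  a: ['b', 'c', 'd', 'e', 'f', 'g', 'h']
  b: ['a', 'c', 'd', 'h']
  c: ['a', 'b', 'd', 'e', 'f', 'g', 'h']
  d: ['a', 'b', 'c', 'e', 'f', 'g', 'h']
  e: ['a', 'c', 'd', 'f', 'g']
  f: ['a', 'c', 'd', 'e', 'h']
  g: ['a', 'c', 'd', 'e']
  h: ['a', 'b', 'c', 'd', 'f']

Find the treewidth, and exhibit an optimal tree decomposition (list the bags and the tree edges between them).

Treewidth 4.
Bags: B1 = {a, c, d, e, f}  B2 = {a, c, d, f, h}  B3 = {a, c, d, e, g}  B4 = {a, b, c, d, h}
Tree: B1–B2, B1–B3, B2–B4

Each bag holds 5 vertices, so the decomposition has width 4, which upper-bounds the treewidth. Conversely, {a, c, d, e, g} is a clique of size 5, and the vertices of any clique must share a bag in every tree decomposition; so some bag has ≥ 5 vertices and tw(G) ≥ 4. Hence tw(G) = 4 exactly.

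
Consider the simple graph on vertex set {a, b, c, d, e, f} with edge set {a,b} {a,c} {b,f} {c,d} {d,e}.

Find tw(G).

A width-1 tree decomposition is:
Bags: B1 = {b, f}  B2 = {a, b}  B3 = {a, c}  B4 = {c, d}  B5 = {d, e}
Tree: B1–B2, B2–B3, B3–B4, B4–B5
Each bag holds 2 vertices, so the decomposition has width 1, which upper-bounds the treewidth. Any graph with an edge has treewidth ≥ 1, and G has the edge f–b. Combining the bounds, tw(G) = 1.

1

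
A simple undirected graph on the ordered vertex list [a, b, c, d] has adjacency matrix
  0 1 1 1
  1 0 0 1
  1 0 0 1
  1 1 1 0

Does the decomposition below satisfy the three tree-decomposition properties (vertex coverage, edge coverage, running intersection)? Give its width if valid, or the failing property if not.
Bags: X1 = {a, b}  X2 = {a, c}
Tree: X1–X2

A tree decomposition must satisfy three properties: every vertex lies in some bag; for every edge, both endpoints lie together in some bag; and for every vertex, the bags containing it form a connected subtree. Here vertex d appears in no bag, so the decomposition is invalid.

No — vertex d appears in no bag.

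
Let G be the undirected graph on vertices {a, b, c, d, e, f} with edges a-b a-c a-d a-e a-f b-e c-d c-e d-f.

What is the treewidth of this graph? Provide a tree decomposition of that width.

Each bag holds 3 vertices, so the decomposition has width 2, which upper-bounds the treewidth. Conversely, {a, c, d} is a clique of size 3, and the vertices of any clique must share a bag in every tree decomposition; so some bag has ≥ 3 vertices and tw(G) ≥ 2. Combining the bounds, tw(G) = 2.

Treewidth 2.
One such decomposition:
Bags: B1 = {a, d, f}  B2 = {a, c, d}  B3 = {a, c, e}  B4 = {a, b, e}
Tree: B1–B2, B2–B3, B3–B4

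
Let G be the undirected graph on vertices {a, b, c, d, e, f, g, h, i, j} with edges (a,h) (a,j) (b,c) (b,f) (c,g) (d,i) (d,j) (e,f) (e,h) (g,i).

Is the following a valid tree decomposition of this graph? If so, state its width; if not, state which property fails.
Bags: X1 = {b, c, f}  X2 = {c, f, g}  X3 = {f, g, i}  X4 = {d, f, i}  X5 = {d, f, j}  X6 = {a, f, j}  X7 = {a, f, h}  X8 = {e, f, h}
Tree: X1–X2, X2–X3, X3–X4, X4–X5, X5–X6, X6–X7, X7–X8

Vertex coverage: the bags together contain {a, b, c, d, e, f, g, h, i, j}, the full vertex set. Edge coverage: each edge of G has both endpoints in at least one bag. Running intersection: for every vertex, the bags containing it form a connected subtree. All three properties hold, so this is a valid tree decomposition of width max|bag| − 1 = 2, and hence tw(G) ≤ 2.

Yes; width 2.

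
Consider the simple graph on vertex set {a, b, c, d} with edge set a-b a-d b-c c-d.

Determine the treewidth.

2

A width-2 tree decomposition is:
Bags: B1 = {a, b, d}  B2 = {b, c, d}
Tree: B1–B2
The largest bag has 3 vertices, giving width 2; this decomposition certifies tw(G) ≤ 2. Since d–a–b–c–d is a cycle in G, G is not acyclic. Forests are exactly the graphs of treewidth ≤ 1, so tw(G) ≥ 2. Hence tw(G) = 2 exactly.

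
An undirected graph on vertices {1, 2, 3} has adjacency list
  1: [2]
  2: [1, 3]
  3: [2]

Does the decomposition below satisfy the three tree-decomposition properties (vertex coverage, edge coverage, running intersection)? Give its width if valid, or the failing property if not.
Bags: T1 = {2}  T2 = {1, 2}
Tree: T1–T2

A tree decomposition must satisfy three properties: every vertex lies in some bag; for every edge, both endpoints lie together in some bag; and for every vertex, the bags containing it form a connected subtree. Here vertex 3 appears in no bag, so the decomposition is invalid.

No — vertex 3 appears in no bag.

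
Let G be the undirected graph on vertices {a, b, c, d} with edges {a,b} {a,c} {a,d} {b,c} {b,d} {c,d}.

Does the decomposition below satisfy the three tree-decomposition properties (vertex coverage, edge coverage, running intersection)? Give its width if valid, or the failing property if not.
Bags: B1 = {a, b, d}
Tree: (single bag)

A tree decomposition must satisfy three properties: every vertex lies in some bag; for every edge, both endpoints lie together in some bag; and for every vertex, the bags containing it form a connected subtree. Here vertex c appears in no bag, so the decomposition is invalid.

No — vertex c appears in no bag.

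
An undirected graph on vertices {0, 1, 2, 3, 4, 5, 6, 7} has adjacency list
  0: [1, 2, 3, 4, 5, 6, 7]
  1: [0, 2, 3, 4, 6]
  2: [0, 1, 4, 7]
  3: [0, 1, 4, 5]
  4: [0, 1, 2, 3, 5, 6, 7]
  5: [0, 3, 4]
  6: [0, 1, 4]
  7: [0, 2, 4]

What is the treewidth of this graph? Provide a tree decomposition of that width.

Treewidth 3.
One optimal decomposition is:
Bags: B1 = {0, 1, 2, 4}  B2 = {0, 1, 3, 4}  B3 = {0, 2, 4, 7}  B4 = {0, 1, 4, 6}  B5 = {0, 3, 4, 5}
Tree: B1–B2, B1–B3, B2–B4, B2–B5

The largest bag has 4 vertices, giving width 3; this decomposition certifies tw(G) ≤ 3. On the other hand G contains the 4-clique {0, 1, 2, 4}. A clique must lie in a single bag of any decomposition, so no decomposition can have width below 3. Therefore the treewidth is 3.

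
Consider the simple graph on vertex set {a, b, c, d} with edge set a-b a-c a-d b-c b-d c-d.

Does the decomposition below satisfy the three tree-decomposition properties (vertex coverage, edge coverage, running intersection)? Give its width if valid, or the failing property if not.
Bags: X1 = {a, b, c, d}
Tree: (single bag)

Yes; width 3.

Every vertex of G appears in some bag (union = {a, b, c, d}); every edge is covered by a bag; and for each vertex v the set of bags containing v is connected in the bag tree. The decomposition is therefore valid. The largest bag has 4 vertices, so the width is 3.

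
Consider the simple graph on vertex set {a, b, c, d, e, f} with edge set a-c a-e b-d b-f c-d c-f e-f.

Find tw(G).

2

A width-2 tree decomposition is:
Bags: B1 = {a, c, e}  B2 = {c, e, f}  B3 = {c, d, f}  B4 = {b, d, f}
Tree: B1–B2, B2–B3, B3–B4
Each bag holds 3 vertices, so the decomposition has width 2, which upper-bounds the treewidth. Since a–e–f–c–a is a cycle in G, G is not acyclic. Forests are exactly the graphs of treewidth ≤ 1, so tw(G) ≥ 2. Combining the bounds, tw(G) = 2.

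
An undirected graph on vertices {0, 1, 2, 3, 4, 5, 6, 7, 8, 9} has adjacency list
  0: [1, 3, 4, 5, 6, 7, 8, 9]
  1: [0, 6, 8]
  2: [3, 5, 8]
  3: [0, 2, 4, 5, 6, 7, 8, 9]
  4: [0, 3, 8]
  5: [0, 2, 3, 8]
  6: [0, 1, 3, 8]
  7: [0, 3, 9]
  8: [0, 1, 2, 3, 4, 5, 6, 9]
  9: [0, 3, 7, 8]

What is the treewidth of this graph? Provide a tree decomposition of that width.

The largest bag has 4 vertices, giving width 3; this decomposition certifies tw(G) ≤ 3. For the lower bound, the 4 vertices {0, 1, 6, 8} are pairwise adjacent, and any tree decomposition puts a clique entirely inside one bag — forcing width ≥ 3. Combining the bounds, tw(G) = 3.

Treewidth 3.
One such decomposition:
Bags: B1 = {0, 3, 4, 8}  B2 = {0, 3, 8, 9}  B3 = {0, 3, 6, 8}  B4 = {0, 3, 5, 8}  B5 = {0, 1, 6, 8}  B6 = {0, 3, 7, 9}  B7 = {2, 3, 5, 8}
Tree: B1–B2, B1–B3, B3–B4, B3–B5, B2–B6, B4–B7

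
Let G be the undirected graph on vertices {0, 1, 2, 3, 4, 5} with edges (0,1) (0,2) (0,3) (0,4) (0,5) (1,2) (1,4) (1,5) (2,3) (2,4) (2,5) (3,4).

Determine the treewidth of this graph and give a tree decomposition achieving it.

Treewidth 3.
One optimal decomposition is:
Bags: B1 = {0, 1, 2, 4}  B2 = {0, 2, 3, 4}  B3 = {0, 1, 2, 5}
Tree: B1–B2, B1–B3

The largest bag has 4 vertices, giving width 3; this decomposition certifies tw(G) ≤ 3. Conversely, {0, 1, 2, 4} is a clique of size 4, and the vertices of any clique must share a bag in every tree decomposition; so some bag has ≥ 4 vertices and tw(G) ≥ 3. The upper and lower bounds meet at 3, so that is the treewidth.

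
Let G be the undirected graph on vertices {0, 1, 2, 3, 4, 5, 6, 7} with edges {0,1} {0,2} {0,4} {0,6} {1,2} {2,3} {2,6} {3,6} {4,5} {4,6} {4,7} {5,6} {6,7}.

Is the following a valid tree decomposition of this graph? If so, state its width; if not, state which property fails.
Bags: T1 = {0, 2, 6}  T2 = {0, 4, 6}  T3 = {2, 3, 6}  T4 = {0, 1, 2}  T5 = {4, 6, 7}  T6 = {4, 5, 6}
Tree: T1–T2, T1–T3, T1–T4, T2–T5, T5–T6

Checking the three conditions: (i) the bags cover all of {0, 1, 2, 3, 4, 5, 6, 7}; (ii) for each edge, some bag contains both endpoints; (iii) the bags containing any fixed vertex form a subtree. All hold, so the decomposition is valid with width 3 − 1 = 2.

Yes; width 2.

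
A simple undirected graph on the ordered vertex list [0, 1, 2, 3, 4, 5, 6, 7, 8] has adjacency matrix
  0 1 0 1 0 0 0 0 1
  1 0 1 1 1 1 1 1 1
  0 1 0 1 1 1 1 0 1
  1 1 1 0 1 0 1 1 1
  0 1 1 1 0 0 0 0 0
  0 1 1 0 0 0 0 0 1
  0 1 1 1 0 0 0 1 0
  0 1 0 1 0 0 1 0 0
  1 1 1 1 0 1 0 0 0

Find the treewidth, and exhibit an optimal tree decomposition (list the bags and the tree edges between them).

Treewidth 3.
One optimal decomposition is:
Bags: B1 = {1, 2, 3, 6}  B2 = {1, 2, 3, 8}  B3 = {1, 3, 6, 7}  B4 = {0, 1, 3, 8}  B5 = {1, 2, 3, 4}  B6 = {1, 2, 5, 8}
Tree: B1–B2, B1–B3, B2–B4, B2–B5, B2–B6

The largest bag has 4 vertices, giving width 3; this decomposition certifies tw(G) ≤ 3. On the other hand G contains the 4-clique {0, 1, 3, 8}. A clique must lie in a single bag of any decomposition, so no decomposition can have width below 3. The upper and lower bounds meet at 3, so that is the treewidth.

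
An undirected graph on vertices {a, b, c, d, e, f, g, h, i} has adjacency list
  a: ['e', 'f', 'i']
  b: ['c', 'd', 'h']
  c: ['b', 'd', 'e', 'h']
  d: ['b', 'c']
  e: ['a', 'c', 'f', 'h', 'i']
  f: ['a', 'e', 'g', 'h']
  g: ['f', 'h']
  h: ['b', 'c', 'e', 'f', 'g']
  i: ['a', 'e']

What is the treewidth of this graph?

A width-2 tree decomposition is:
Bags: B1 = {e, f, h}  B2 = {c, e, h}  B3 = {b, c, h}  B4 = {f, g, h}  B5 = {a, e, f}  B6 = {b, c, d}  B7 = {a, e, i}
Tree: B1–B2, B2–B3, B1–B4, B1–B5, B3–B6, B5–B7
Each bag holds 3 vertices, so the decomposition has width 2, which upper-bounds the treewidth. For the lower bound, the 3 vertices {b, c, d} are pairwise adjacent, and any tree decomposition puts a clique entirely inside one bag — forcing width ≥ 2. The upper and lower bounds meet at 2, so that is the treewidth.

2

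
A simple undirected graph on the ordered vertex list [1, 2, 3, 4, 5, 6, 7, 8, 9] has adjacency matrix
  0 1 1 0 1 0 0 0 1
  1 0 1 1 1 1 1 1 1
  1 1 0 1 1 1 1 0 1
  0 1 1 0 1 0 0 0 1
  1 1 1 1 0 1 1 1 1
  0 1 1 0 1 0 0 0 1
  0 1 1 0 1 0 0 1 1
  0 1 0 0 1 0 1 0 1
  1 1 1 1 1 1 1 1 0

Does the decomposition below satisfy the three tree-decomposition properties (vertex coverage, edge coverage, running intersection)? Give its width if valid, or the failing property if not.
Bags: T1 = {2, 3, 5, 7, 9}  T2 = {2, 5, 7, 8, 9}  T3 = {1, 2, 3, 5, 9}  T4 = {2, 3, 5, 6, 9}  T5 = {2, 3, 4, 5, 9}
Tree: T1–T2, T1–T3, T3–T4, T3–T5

Every vertex of G appears in some bag (union = {1, 2, 3, 4, 5, 6, 7, 8, 9}); every edge is covered by a bag; and for each vertex v the set of bags containing v is connected in the bag tree. The decomposition is therefore valid. The largest bag has 5 vertices, so the width is 4.

Yes; width 4.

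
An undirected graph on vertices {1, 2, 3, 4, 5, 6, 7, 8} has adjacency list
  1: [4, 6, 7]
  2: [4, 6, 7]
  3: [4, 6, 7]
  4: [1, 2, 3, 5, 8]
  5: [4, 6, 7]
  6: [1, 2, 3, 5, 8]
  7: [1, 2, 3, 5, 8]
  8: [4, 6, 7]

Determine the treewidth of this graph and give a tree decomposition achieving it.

Each bag holds 4 vertices, so the decomposition has width 3, which upper-bounds the treewidth. For the lower bound: the 4 vertex sets {6,8}, {1,4}, {7}, {5} are disjoint, each induces a connected subgraph, and every pair is joined by at least one edge of G. Contracting each set to a single vertex therefore yields K_{4} as a minor, and since treewidth is minor-monotone, tw(G) ≥ tw(K_{4}) = 3. The upper and lower bounds meet at 3, so that is the treewidth.

Treewidth 3.
One optimal decomposition is:
Bags: B1 = {4, 6, 7, 8}  B2 = {1, 4, 6, 7}  B3 = {4, 5, 6, 7}  B4 = {2, 4, 6, 7}  B5 = {3, 4, 6, 7}
Tree: B1–B2, B2–B3, B3–B4, B4–B5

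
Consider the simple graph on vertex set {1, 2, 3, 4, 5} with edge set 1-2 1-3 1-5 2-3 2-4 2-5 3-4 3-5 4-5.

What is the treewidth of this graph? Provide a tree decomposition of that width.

Treewidth 3.
One optimal decomposition is:
Bags: B1 = {1, 2, 3, 5}  B2 = {2, 3, 4, 5}
Tree: B1–B2

The largest bag has 4 vertices, giving width 3; this decomposition certifies tw(G) ≤ 3. Conversely, {1, 2, 3, 5} is a clique of size 4, and the vertices of any clique must share a bag in every tree decomposition; so some bag has ≥ 4 vertices and tw(G) ≥ 3. Combining the bounds, tw(G) = 3.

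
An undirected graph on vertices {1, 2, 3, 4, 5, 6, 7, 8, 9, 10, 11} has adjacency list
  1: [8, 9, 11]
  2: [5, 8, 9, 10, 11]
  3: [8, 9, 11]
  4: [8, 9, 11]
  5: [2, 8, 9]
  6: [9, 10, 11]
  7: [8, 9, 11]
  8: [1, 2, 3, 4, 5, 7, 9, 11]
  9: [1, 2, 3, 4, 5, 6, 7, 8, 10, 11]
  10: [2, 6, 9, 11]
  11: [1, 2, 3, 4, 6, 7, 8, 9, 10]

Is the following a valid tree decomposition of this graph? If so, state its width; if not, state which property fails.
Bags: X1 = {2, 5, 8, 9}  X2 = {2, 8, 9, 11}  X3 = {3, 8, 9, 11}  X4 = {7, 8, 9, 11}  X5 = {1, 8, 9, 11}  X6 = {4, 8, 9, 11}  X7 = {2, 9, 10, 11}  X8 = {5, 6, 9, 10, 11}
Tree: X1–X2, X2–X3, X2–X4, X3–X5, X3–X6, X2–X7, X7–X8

No — bags containing vertex 5 are not connected in the tree.

A tree decomposition must satisfy three properties: every vertex lies in some bag; for every edge, both endpoints lie together in some bag; and for every vertex, the bags containing it form a connected subtree. Here bags containing vertex 5 are not connected in the tree, so the decomposition is invalid.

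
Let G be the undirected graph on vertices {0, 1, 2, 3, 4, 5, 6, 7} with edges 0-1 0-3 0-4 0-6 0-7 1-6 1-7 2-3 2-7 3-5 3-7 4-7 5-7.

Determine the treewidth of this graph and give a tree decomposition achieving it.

Treewidth 2.
One optimal decomposition is:
Bags: B1 = {0, 1, 7}  B2 = {0, 3, 7}  B3 = {2, 3, 7}  B4 = {0, 4, 7}  B5 = {3, 5, 7}  B6 = {0, 1, 6}
Tree: B1–B2, B2–B3, B2–B4, B2–B5, B1–B6

Each bag holds 3 vertices, so the decomposition has width 2, which upper-bounds the treewidth. Conversely, {0, 1, 6} is a clique of size 3, and the vertices of any clique must share a bag in every tree decomposition; so some bag has ≥ 3 vertices and tw(G) ≥ 2. The upper and lower bounds meet at 2, so that is the treewidth.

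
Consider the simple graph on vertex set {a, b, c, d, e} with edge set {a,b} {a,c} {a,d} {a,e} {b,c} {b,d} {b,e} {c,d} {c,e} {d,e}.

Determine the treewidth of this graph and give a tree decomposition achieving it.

With just one bag of size 5, the width is 5 − 1 = 4, so tw(G) ≤ 4. On the other hand G contains the 5-clique {a, b, c, d, e}. A clique must lie in a single bag of any decomposition, so no decomposition can have width below 4. The upper and lower bounds meet at 4, so that is the treewidth.

Treewidth 4.
One optimal decomposition is:
Bags: B1 = {a, b, c, d, e}
Tree: (single bag)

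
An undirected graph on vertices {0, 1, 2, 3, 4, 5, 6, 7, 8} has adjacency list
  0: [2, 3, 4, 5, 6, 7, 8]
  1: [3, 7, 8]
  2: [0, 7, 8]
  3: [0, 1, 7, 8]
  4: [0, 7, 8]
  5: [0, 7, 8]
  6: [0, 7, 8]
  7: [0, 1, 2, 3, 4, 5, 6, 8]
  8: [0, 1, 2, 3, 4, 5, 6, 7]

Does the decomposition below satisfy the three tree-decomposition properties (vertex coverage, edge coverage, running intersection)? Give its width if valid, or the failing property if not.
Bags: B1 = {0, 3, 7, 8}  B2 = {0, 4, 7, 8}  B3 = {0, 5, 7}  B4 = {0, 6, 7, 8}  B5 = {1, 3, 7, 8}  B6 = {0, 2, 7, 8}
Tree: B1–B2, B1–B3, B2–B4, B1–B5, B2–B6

No — edge (8,5) lies in no bag.

A tree decomposition must satisfy three properties: every vertex lies in some bag; for every edge, both endpoints lie together in some bag; and for every vertex, the bags containing it form a connected subtree. Here edge (8,5) lies in no bag, so the decomposition is invalid.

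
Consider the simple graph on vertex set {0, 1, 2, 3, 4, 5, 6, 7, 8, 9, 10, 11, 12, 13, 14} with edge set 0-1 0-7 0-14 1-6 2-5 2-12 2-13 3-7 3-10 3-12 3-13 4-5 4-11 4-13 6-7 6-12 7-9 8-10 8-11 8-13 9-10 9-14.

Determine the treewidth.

A width-3 tree decomposition is:
Bags: B1 = {0, 1, 9, 14}  B2 = {0, 1, 7, 9}  B3 = {1, 6, 7, 9}  B4 = {6, 7, 9, 10}  B5 = {3, 6, 7, 10}  B6 = {3, 6, 10, 12}  B7 = {3, 8, 10, 12}  B8 = {3, 8, 12, 13}  B9 = {2, 8, 12, 13}  B10 = {2, 8, 11, 13}  B11 = {2, 4, 11, 13}  B12 = {2, 4, 5, 11}
Tree: B1–B2, B2–B3, B3–B4, B4–B5, B5–B6, B6–B7, B7–B8, B8–B9, B9–B10, B10–B11, B11–B12
The largest bag has 4 vertices, giving width 3; this decomposition certifies tw(G) ≤ 3. For the lower bound: the 4 vertex sets {0,1,14}, {9}, {7}, {3,6,10,12} are disjoint, each induces a connected subgraph, and every pair is joined by at least one edge of G. Contracting each set to a single vertex therefore yields K_{4} as a minor, and since treewidth is minor-monotone, tw(G) ≥ tw(K_{4}) = 3. Hence tw(G) = 3 exactly.

3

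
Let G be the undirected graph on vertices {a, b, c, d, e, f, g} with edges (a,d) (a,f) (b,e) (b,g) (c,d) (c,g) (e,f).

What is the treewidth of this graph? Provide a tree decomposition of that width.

Every bag has size at most 3, so the width is 3 − 1 = 2 and tw(G) ≤ 2. Since a–d–c–g–b–e–f–a is a cycle in G, G is not acyclic. Forests are exactly the graphs of treewidth ≤ 1, so tw(G) ≥ 2. Therefore the treewidth is 2.

Treewidth 2.
Bags: B1 = {a, c, d}  B2 = {a, c, g}  B3 = {a, b, g}  B4 = {a, b, e}  B5 = {a, e, f}
Tree: B1–B2, B2–B3, B3–B4, B4–B5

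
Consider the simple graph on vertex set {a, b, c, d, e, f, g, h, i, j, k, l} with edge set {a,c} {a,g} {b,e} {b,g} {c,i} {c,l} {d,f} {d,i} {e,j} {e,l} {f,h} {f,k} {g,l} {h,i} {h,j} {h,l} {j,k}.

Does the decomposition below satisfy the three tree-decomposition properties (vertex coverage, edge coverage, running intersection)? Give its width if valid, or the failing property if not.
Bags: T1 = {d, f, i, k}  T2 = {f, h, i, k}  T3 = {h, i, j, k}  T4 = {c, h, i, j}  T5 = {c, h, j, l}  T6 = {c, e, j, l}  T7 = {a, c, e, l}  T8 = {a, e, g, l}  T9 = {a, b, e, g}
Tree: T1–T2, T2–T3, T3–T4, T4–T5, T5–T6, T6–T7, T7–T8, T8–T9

Yes; width 3.

Every vertex of G appears in some bag (union = {a, b, c, d, e, f, g, h, i, j, k, l}); every edge is covered by a bag; and for each vertex v the set of bags containing v is connected in the bag tree. The decomposition is therefore valid. The largest bag has 4 vertices, so the width is 3.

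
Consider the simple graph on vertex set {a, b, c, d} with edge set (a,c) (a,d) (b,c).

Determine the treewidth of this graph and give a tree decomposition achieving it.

The largest bag has 2 vertices, giving width 1; this decomposition certifies tw(G) ≤ 1. Any graph with an edge has treewidth ≥ 1, and G has the edge d–a. Combining the bounds, tw(G) = 1.

Treewidth 1.
One optimal decomposition is:
Bags: B1 = {a, d}  B2 = {a, c}  B3 = {b, c}
Tree: B1–B2, B2–B3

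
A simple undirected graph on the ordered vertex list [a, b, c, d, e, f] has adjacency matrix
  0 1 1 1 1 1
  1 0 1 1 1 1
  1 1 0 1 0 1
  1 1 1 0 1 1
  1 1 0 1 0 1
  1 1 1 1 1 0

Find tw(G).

4

A width-4 tree decomposition is:
Bags: B1 = {a, b, d, e, f}  B2 = {a, b, c, d, f}
Tree: B1–B2
Every bag has size at most 5, so the width is 5 − 1 = 4 and tw(G) ≤ 4. For the lower bound, the 5 vertices {a, b, d, e, f} are pairwise adjacent, and any tree decomposition puts a clique entirely inside one bag — forcing width ≥ 4. Combining the bounds, tw(G) = 4.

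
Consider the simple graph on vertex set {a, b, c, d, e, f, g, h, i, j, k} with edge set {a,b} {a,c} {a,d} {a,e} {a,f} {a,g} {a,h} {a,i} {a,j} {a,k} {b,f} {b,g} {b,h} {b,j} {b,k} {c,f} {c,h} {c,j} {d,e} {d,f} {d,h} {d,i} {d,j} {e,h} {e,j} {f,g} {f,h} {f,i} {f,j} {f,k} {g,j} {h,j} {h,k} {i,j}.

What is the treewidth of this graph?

A width-4 tree decomposition is:
Bags: B1 = {a, b, f, h, j}  B2 = {a, b, f, h, k}  B3 = {a, d, f, h, j}  B4 = {a, b, f, g, j}  B5 = {a, d, e, h, j}  B6 = {a, d, f, i, j}  B7 = {a, c, f, h, j}
Tree: B1–B2, B1–B3, B1–B4, B3–B5, B3–B6, B3–B7
Every bag has size at most 5, so the width is 5 − 1 = 4 and tw(G) ≤ 4. Conversely, {a, d, e, h, j} is a clique of size 5, and the vertices of any clique must share a bag in every tree decomposition; so some bag has ≥ 5 vertices and tw(G) ≥ 4. Therefore the treewidth is 4.

4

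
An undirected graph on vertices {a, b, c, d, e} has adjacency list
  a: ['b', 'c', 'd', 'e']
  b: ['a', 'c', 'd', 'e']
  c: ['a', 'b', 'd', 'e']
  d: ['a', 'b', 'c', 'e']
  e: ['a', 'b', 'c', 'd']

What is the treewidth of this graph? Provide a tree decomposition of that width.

Treewidth 4.
One optimal decomposition is:
Bags: B1 = {a, b, c, d, e}
Tree: (single bag)

A single bag containing all 5 vertices is trivially a valid decomposition of width 4. On the other hand G contains the 5-clique {a, b, c, d, e}. A clique must lie in a single bag of any decomposition, so no decomposition can have width below 4. Combining the bounds, tw(G) = 4.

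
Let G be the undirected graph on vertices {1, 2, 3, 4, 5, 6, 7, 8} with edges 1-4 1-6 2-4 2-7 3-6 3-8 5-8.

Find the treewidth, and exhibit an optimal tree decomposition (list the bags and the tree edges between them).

Treewidth 1.
One optimal decomposition is:
Bags: B1 = {2, 7}  B2 = {2, 4}  B3 = {1, 4}  B4 = {1, 6}  B5 = {3, 6}  B6 = {3, 8}  B7 = {5, 8}
Tree: B1–B2, B2–B3, B3–B4, B4–B5, B5–B6, B6–B7

Each bag holds 2 vertices, so the decomposition has width 1, which upper-bounds the treewidth. Since G has at least one edge (e.g. 7–2), it is not an edgeless graph, so tw(G) ≥ 1. Combining the bounds, tw(G) = 1.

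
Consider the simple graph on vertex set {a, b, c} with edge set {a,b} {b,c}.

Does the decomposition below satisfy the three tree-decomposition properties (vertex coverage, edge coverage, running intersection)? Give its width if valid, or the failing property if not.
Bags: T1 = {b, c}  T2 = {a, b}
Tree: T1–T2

Yes; width 1.

Vertex coverage: the bags together contain {a, b, c}, the full vertex set. Edge coverage: each edge of G has both endpoints in at least one bag. Running intersection: for every vertex, the bags containing it form a connected subtree. All three properties hold, so this is a valid tree decomposition of width max|bag| − 1 = 1, and hence tw(G) ≤ 1.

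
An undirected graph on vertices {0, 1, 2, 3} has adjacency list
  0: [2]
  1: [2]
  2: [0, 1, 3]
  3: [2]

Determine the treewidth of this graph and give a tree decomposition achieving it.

Each bag holds 2 vertices, so the decomposition has width 1, which upper-bounds the treewidth. Any graph with an edge has treewidth ≥ 1, and G has the edge 0–2. Therefore the treewidth is 1.

Treewidth 1.
One such decomposition:
Bags: B1 = {0, 2}  B2 = {1, 2}  B3 = {2, 3}
Tree: B1–B2, B2–B3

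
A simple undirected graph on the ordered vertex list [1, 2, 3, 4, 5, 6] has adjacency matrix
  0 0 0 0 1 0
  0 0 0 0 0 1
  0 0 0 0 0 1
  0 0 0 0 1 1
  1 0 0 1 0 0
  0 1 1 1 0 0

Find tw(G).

1

A width-1 tree decomposition is:
Bags: B1 = {2, 6}  B2 = {3, 6}  B3 = {4, 6}  B4 = {4, 5}  B5 = {1, 5}
Tree: B1–B2, B1–B3, B3–B4, B4–B5
The largest bag has 2 vertices, giving width 1; this decomposition certifies tw(G) ≤ 1. Any graph with an edge has treewidth ≥ 1, and G has the edge 2–6. The upper and lower bounds meet at 1, so that is the treewidth.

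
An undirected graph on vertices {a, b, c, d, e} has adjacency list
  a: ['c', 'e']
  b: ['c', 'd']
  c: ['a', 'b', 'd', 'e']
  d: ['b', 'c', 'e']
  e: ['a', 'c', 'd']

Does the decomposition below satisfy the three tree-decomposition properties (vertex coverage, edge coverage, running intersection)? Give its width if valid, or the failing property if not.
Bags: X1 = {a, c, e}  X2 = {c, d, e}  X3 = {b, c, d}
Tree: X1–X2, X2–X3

Yes; width 2.

Vertex coverage: the bags together contain {a, b, c, d, e}, the full vertex set. Edge coverage: each edge of G has both endpoints in at least one bag. Running intersection: for every vertex, the bags containing it form a connected subtree. All three properties hold, so this is a valid tree decomposition of width max|bag| − 1 = 2, and hence tw(G) ≤ 2.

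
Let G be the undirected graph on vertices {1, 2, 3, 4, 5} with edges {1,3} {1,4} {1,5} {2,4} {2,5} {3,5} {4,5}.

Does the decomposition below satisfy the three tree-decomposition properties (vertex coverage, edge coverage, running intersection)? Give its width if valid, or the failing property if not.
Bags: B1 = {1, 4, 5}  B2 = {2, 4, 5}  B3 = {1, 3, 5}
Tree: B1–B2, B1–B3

Yes; width 2.

Vertex coverage: the bags together contain {1, 2, 3, 4, 5}, the full vertex set. Edge coverage: each edge of G has both endpoints in at least one bag. Running intersection: for every vertex, the bags containing it form a connected subtree. All three properties hold, so this is a valid tree decomposition of width max|bag| − 1 = 2, and hence tw(G) ≤ 2.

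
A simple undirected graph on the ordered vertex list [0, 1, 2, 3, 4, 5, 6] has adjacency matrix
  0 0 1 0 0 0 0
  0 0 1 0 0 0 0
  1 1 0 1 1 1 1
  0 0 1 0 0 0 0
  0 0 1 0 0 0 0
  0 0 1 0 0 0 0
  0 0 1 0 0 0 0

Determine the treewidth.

1

A width-1 tree decomposition is:
Bags: B1 = {2, 6}  B2 = {0, 2}  B3 = {2, 4}  B4 = {1, 2}  B5 = {2, 5}  B6 = {2, 3}
Tree: B1–B2, B1–B3, B3–B4, B2–B5, B2–B6
The largest bag has 2 vertices, giving width 1; this decomposition certifies tw(G) ≤ 1. Since G has at least one edge (e.g. 6–2), it is not an edgeless graph, so tw(G) ≥ 1. Therefore the treewidth is 1.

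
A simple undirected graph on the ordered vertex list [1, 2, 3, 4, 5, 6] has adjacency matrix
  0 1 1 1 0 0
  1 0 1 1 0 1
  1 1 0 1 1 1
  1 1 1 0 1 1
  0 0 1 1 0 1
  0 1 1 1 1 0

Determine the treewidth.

3

A width-3 tree decomposition is:
Bags: B1 = {2, 3, 4, 6}  B2 = {1, 2, 3, 4}  B3 = {3, 4, 5, 6}
Tree: B1–B2, B1–B3
The largest bag has 4 vertices, giving width 3; this decomposition certifies tw(G) ≤ 3. For the lower bound, the 4 vertices {1, 2, 3, 4} are pairwise adjacent, and any tree decomposition puts a clique entirely inside one bag — forcing width ≥ 3. Therefore the treewidth is 3.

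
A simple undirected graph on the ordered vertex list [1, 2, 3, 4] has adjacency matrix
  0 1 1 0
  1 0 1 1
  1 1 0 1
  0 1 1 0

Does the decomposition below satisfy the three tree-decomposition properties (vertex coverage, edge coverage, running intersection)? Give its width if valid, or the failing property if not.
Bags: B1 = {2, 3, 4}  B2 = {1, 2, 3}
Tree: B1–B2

Vertex coverage: the bags together contain {1, 2, 3, 4}, the full vertex set. Edge coverage: each edge of G has both endpoints in at least one bag. Running intersection: for every vertex, the bags containing it form a connected subtree. All three properties hold, so this is a valid tree decomposition of width max|bag| − 1 = 2, and hence tw(G) ≤ 2.

Yes; width 2.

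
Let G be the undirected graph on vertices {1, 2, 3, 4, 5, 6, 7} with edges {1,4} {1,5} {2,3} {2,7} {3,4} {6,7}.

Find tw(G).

1

A width-1 tree decomposition is:
Bags: B1 = {1, 5}  B2 = {1, 4}  B3 = {3, 4}  B4 = {2, 3}  B5 = {2, 7}  B6 = {6, 7}
Tree: B1–B2, B2–B3, B3–B4, B4–B5, B5–B6
The largest bag has 2 vertices, giving width 1; this decomposition certifies tw(G) ≤ 1. G has an edge, so its treewidth is at least 1. Hence tw(G) = 1 exactly.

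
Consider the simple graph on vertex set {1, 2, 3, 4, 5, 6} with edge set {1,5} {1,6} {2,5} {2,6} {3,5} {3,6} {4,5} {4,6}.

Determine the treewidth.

A width-2 tree decomposition is:
Bags: B1 = {3, 5, 6}  B2 = {1, 5, 6}  B3 = {4, 5, 6}  B4 = {2, 5, 6}
Tree: B1–B2, B2–B3, B3–B4
The largest bag has 3 vertices, giving width 2; this decomposition certifies tw(G) ≤ 2. For the lower bound, G contains the cycle 3–6–1–5–3, so G is not a forest; only forests have treewidth ≤ 1, hence tw(G) ≥ 2. Hence tw(G) = 2 exactly.

2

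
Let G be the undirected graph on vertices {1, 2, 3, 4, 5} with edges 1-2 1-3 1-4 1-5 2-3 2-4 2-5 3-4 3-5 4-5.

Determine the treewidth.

A width-4 tree decomposition is:
Bags: B1 = {1, 2, 3, 4, 5}
Tree: (single bag)
A single bag containing all 5 vertices is trivially a valid decomposition of width 4. Conversely, {1, 2, 3, 4, 5} is a clique of size 5, and the vertices of any clique must share a bag in every tree decomposition; so some bag has ≥ 5 vertices and tw(G) ≥ 4. Therefore the treewidth is 4.

4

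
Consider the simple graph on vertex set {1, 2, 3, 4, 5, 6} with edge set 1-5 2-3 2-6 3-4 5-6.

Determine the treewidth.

A width-1 tree decomposition is:
Bags: B1 = {1, 5}  B2 = {5, 6}  B3 = {2, 6}  B4 = {2, 3}  B5 = {3, 4}
Tree: B1–B2, B2–B3, B3–B4, B4–B5
The largest bag has 2 vertices, giving width 1; this decomposition certifies tw(G) ≤ 1. G has an edge, so its treewidth is at least 1. Hence tw(G) = 1 exactly.

1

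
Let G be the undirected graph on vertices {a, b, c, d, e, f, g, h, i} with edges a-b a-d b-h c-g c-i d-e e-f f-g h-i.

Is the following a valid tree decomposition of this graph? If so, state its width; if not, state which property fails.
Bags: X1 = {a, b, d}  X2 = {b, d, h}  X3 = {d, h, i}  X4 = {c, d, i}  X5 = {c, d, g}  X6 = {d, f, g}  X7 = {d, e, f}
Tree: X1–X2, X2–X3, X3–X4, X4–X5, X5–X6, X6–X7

Yes; width 2.

Every vertex of G appears in some bag (union = {a, b, c, d, e, f, g, h, i}); every edge is covered by a bag; and for each vertex v the set of bags containing v is connected in the bag tree. The decomposition is therefore valid. The largest bag has 3 vertices, so the width is 2.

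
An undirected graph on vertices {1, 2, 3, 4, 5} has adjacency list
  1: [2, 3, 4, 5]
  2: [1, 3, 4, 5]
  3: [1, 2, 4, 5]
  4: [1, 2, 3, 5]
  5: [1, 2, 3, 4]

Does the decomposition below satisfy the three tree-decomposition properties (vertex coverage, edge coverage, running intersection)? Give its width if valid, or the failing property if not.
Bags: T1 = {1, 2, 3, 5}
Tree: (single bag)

A tree decomposition must satisfy three properties: every vertex lies in some bag; for every edge, both endpoints lie together in some bag; and for every vertex, the bags containing it form a connected subtree. Here vertex 4 appears in no bag, so the decomposition is invalid.

No — vertex 4 appears in no bag.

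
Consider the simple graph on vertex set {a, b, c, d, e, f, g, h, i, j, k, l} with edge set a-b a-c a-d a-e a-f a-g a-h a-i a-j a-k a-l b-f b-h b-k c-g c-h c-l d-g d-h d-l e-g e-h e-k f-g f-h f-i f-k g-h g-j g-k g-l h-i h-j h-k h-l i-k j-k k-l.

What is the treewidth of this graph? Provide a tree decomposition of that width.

Each bag holds 5 vertices, so the decomposition has width 4, which upper-bounds the treewidth. Conversely, {a, d, g, h, l} is a clique of size 5, and the vertices of any clique must share a bag in every tree decomposition; so some bag has ≥ 5 vertices and tw(G) ≥ 4. Therefore the treewidth is 4.

Treewidth 4.
Bags: B1 = {a, f, g, h, k}  B2 = {a, b, f, h, k}  B3 = {a, g, h, k, l}  B4 = {a, f, h, i, k}  B5 = {a, d, g, h, l}  B6 = {a, g, h, j, k}  B7 = {a, c, g, h, l}  B8 = {a, e, g, h, k}
Tree: B1–B2, B1–B3, B2–B4, B3–B5, B1–B6, B3–B7, B6–B8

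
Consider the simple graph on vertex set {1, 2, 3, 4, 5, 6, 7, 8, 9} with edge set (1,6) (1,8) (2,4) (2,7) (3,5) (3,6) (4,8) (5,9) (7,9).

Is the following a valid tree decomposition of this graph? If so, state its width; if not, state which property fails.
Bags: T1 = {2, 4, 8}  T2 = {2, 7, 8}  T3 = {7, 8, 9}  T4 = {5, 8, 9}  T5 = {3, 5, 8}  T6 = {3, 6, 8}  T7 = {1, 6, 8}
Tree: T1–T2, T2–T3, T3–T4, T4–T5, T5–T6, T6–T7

Every vertex of G appears in some bag (union = {1, 2, 3, 4, 5, 6, 7, 8, 9}); every edge is covered by a bag; and for each vertex v the set of bags containing v is connected in the bag tree. The decomposition is therefore valid. The largest bag has 3 vertices, so the width is 2.

Yes; width 2.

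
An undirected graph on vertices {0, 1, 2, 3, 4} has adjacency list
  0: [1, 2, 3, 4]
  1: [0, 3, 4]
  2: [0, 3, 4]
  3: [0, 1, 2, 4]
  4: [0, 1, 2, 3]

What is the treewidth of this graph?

A width-3 tree decomposition is:
Bags: B1 = {0, 2, 3, 4}  B2 = {0, 1, 3, 4}
Tree: B1–B2
The largest bag has 4 vertices, giving width 3; this decomposition certifies tw(G) ≤ 3. Conversely, {0, 1, 3, 4} is a clique of size 4, and the vertices of any clique must share a bag in every tree decomposition; so some bag has ≥ 4 vertices and tw(G) ≥ 3. Hence tw(G) = 3 exactly.

3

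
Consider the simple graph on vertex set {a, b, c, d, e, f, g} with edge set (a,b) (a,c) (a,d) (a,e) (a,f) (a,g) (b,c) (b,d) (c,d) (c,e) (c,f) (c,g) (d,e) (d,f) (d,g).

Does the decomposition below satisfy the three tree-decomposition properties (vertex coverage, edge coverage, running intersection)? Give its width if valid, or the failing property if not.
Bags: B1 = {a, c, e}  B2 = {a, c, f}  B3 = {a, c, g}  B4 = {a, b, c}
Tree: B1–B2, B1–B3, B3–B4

No — vertex d appears in no bag.

A tree decomposition must satisfy three properties: every vertex lies in some bag; for every edge, both endpoints lie together in some bag; and for every vertex, the bags containing it form a connected subtree. Here vertex d appears in no bag, so the decomposition is invalid.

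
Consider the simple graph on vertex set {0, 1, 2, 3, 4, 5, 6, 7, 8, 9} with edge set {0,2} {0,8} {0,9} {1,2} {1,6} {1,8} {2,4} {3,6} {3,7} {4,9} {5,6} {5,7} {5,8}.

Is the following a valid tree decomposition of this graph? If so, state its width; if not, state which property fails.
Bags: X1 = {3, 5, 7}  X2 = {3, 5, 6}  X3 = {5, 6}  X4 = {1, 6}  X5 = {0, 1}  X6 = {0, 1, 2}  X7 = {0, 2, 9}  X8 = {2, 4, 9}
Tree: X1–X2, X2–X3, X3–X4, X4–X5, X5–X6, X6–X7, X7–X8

A tree decomposition must satisfy three properties: every vertex lies in some bag; for every edge, both endpoints lie together in some bag; and for every vertex, the bags containing it form a connected subtree. Here vertex 8 appears in no bag, so the decomposition is invalid.

No — vertex 8 appears in no bag.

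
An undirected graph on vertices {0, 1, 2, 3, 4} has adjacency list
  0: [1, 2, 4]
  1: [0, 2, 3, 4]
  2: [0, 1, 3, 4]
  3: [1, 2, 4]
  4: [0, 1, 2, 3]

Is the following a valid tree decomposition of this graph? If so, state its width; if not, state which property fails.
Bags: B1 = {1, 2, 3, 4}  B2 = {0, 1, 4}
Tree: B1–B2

No — edge (2,0) lies in no bag.

A tree decomposition must satisfy three properties: every vertex lies in some bag; for every edge, both endpoints lie together in some bag; and for every vertex, the bags containing it form a connected subtree. Here edge (2,0) lies in no bag, so the decomposition is invalid.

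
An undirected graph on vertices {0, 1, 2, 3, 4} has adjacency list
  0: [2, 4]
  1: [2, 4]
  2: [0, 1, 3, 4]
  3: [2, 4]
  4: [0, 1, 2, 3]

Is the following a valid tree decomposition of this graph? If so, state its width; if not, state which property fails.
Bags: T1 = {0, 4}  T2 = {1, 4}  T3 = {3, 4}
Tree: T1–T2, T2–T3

No — vertex 2 appears in no bag.

A tree decomposition must satisfy three properties: every vertex lies in some bag; for every edge, both endpoints lie together in some bag; and for every vertex, the bags containing it form a connected subtree. Here vertex 2 appears in no bag, so the decomposition is invalid.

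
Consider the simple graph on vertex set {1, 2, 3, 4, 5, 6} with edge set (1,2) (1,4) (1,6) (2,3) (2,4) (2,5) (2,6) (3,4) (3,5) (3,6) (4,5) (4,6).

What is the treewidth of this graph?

A width-3 tree decomposition is:
Bags: B1 = {1, 2, 4, 6}  B2 = {2, 3, 4, 6}  B3 = {2, 3, 4, 5}
Tree: B1–B2, B2–B3
Every bag has size at most 4, so the width is 4 − 1 = 3 and tw(G) ≤ 3. Conversely, {1, 2, 4, 6} is a clique of size 4, and the vertices of any clique must share a bag in every tree decomposition; so some bag has ≥ 4 vertices and tw(G) ≥ 3. Combining the bounds, tw(G) = 3.

3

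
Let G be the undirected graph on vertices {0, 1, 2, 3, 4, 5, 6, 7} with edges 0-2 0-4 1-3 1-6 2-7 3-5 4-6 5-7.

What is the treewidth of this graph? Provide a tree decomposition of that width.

The largest bag has 3 vertices, giving width 2; this decomposition certifies tw(G) ≤ 2. The edges 4–6–1–3–5–7–2–0–4 form a cycle, so G is not a tree and its treewidth is at least 2. Therefore the treewidth is 2.

Treewidth 2.
One optimal decomposition is:
Bags: B1 = {1, 4, 6}  B2 = {1, 3, 4}  B3 = {3, 4, 5}  B4 = {4, 5, 7}  B5 = {2, 4, 7}  B6 = {0, 2, 4}
Tree: B1–B2, B2–B3, B3–B4, B4–B5, B5–B6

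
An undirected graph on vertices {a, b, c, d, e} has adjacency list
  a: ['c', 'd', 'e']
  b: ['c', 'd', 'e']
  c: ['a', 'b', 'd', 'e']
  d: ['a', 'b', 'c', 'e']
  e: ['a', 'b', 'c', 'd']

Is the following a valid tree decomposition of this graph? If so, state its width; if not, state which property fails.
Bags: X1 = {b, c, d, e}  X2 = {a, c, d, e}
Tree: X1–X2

Checking the three conditions: (i) the bags cover all of {a, b, c, d, e}; (ii) for each edge, some bag contains both endpoints; (iii) the bags containing any fixed vertex form a subtree. All hold, so the decomposition is valid with width 4 − 1 = 3.

Yes; width 3.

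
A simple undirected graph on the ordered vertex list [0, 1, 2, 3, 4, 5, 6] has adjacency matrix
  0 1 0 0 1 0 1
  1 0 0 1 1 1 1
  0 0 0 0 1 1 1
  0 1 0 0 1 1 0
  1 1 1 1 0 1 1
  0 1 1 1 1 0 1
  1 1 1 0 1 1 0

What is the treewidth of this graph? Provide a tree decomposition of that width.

The largest bag has 4 vertices, giving width 3; this decomposition certifies tw(G) ≤ 3. On the other hand G contains the 4-clique {0, 1, 4, 6}. A clique must lie in a single bag of any decomposition, so no decomposition can have width below 3. Hence tw(G) = 3 exactly.

Treewidth 3.
One optimal decomposition is:
Bags: B1 = {0, 1, 4, 6}  B2 = {1, 4, 5, 6}  B3 = {2, 4, 5, 6}  B4 = {1, 3, 4, 5}
Tree: B1–B2, B2–B3, B2–B4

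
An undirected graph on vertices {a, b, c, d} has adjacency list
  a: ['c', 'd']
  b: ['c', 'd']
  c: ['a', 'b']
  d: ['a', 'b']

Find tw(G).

2

A width-2 tree decomposition is:
Bags: B1 = {a, b, d}  B2 = {a, b, c}
Tree: B1–B2
The largest bag has 3 vertices, giving width 2; this decomposition certifies tw(G) ≤ 2. Since b–d–a–c–b is a cycle in G, G is not acyclic. Forests are exactly the graphs of treewidth ≤ 1, so tw(G) ≥ 2. Therefore the treewidth is 2.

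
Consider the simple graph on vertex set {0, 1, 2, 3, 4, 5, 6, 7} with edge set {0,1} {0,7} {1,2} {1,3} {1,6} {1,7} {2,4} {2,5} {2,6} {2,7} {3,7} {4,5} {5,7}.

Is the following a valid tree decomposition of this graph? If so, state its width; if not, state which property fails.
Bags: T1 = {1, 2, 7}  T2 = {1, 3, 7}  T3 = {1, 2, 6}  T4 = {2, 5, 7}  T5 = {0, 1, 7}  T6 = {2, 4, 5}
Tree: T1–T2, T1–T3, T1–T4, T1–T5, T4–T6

Every vertex of G appears in some bag (union = {0, 1, 2, 3, 4, 5, 6, 7}); every edge is covered by a bag; and for each vertex v the set of bags containing v is connected in the bag tree. The decomposition is therefore valid. The largest bag has 3 vertices, so the width is 2.

Yes; width 2.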